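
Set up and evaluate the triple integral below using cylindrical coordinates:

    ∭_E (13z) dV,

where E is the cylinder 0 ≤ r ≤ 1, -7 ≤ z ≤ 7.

In cylindrical coordinates, x = r cos(θ), y = r sin(θ), z = z, and dV = r dr dθ dz.

The integrand becomes 13z, so

    ∭_E (13z) dV = ∫_{0}^{2π} ∫_{0}^{1} ∫_{-7}^{7} (13z) · r dz dr dθ.

Inner (z): 0.
Middle (r from 0 to 1): 0.
Outer (θ): 0.

Therefore the triple integral equals 0.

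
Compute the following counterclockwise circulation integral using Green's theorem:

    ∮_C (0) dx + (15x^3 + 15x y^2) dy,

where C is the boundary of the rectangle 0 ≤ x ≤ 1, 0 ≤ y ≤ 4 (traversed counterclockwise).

Green's theorem converts the closed line integral into a double integral over the enclosed region D:

    ∮_C P dx + Q dy = ∬_D (∂Q/∂x - ∂P/∂y) dA.

Here P = 0, Q = 15x^3 + 15x y^2, so

    ∂Q/∂x = 45x^2 + 15y^2,    ∂P/∂y = 0,
    ∂Q/∂x - ∂P/∂y = 45x^2 + 15y^2.

D is the region 0 ≤ x ≤ 1, 0 ≤ y ≤ 4. Evaluating the double integral:

    ∬_D (45x^2 + 15y^2) dA = ∫_0^{1} ∫_0^{4} (45x^2 + 15y^2) dy dx.

Inner (y from 0 to 4): 180x^2 + 320.
Outer (x from 0 to 1): 380.

Therefore ∮_C P dx + Q dy = 380.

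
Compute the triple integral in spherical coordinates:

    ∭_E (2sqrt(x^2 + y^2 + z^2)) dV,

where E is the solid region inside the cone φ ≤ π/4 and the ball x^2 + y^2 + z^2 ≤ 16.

In spherical coordinates, x = ρ sin(φ) cos(θ), y = ρ sin(φ) sin(θ), z = ρ cos(φ), and dV = ρ^2 sin(φ) dρ dφ dθ.

The integrand becomes 2ρ, so

    ∭_E (2sqrt(x^2 + y^2 + z^2)) dV = ∫_{0}^{2π} ∫_{0}^{π/4} ∫_{0}^{4} (2ρ) · ρ^2 sin(φ) dρ dφ dθ.

Inner (ρ): 128sin(φ).
Middle (φ): 128 - 64sqrt(2).
Outer (θ): 128π (2 - sqrt(2)).

Therefore the triple integral equals 128π (2 - sqrt(2)).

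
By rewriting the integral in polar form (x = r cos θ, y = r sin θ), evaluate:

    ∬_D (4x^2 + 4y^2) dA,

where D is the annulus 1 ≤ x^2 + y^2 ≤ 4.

The region D is 1 ≤ r ≤ 2, 0 ≤ θ ≤ 2π in polar coordinates, where x = r cos(θ), y = r sin(θ), and dA = r dr dθ.

Under the substitution, the integrand becomes 4r^2, so

    ∬_D (4x^2 + 4y^2) dA = ∫_{0}^{2π} ∫_{1}^{2} (4r^2) · r dr dθ.

Inner integral (in r): ∫_{1}^{2} (4r^2) · r dr = 15.

Outer integral (in θ): ∫_{0}^{2π} (15) dθ = 30π.

Therefore ∬_D (4x^2 + 4y^2) dA = 30π.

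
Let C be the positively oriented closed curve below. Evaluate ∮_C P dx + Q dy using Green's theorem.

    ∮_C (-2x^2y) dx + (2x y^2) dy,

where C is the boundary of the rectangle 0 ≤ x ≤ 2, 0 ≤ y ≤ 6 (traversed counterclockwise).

Green's theorem converts the closed line integral into a double integral over the enclosed region D:

    ∮_C P dx + Q dy = ∬_D (∂Q/∂x - ∂P/∂y) dA.

Here P = -2x^2y, Q = 2x y^2, so

    ∂Q/∂x = 2y^2,    ∂P/∂y = -2x^2,
    ∂Q/∂x - ∂P/∂y = 2x^2 + 2y^2.

D is the region 0 ≤ x ≤ 2, 0 ≤ y ≤ 6. Evaluating the double integral:

    ∬_D (2x^2 + 2y^2) dA = ∫_0^{2} ∫_0^{6} (2x^2 + 2y^2) dy dx.

Inner (y from 0 to 6): 12x^2 + 144.
Outer (x from 0 to 2): 320.

Therefore ∮_C P dx + Q dy = 320.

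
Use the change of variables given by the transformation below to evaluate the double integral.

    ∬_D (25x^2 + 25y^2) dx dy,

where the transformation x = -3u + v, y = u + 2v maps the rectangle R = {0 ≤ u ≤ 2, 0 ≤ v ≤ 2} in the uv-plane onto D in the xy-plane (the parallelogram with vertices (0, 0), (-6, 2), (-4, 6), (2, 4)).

Compute the Jacobian determinant of (x, y) with respect to (u, v):

    ∂(x,y)/∂(u,v) = | -3  1 | = (-3)(2) - (1)(1) = -7.
                   | 1  2 |

Its absolute value is |J| = 7 (the area scaling factor).

Substituting x = -3u + v, y = u + 2v into the integrand,

    25x^2 + 25y^2 → 250u^2 - 50u v + 125v^2,

so the integral becomes

    ∬_R (250u^2 - 50u v + 125v^2) · |J| du dv = ∫_0^2 ∫_0^2 (1750u^2 - 350u v + 875v^2) dv du.

Inner (v): 3500u^2 - 700u + 7000/3.
Outer (u): 12600.

Therefore ∬_D (25x^2 + 25y^2) dx dy = 12600.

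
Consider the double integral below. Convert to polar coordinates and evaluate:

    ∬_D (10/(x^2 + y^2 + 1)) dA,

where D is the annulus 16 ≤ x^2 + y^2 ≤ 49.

The region D is 4 ≤ r ≤ 7, 0 ≤ θ ≤ 2π in polar coordinates, where x = r cos(θ), y = r sin(θ), and dA = r dr dθ.

Under the substitution, the integrand becomes 10/(r^2 + 1), so

    ∬_D (10/(x^2 + y^2 + 1)) dA = ∫_{0}^{2π} ∫_{4}^{7} (10/(r^2 + 1)) · r dr dθ.

Inner integral (in r): ∫_{4}^{7} (10/(r^2 + 1)) · r dr = log(312500000/1419857).

Outer integral (in θ): ∫_{0}^{2π} (log(312500000/1419857)) dθ = log((312500000/1419857)^(2π)).

Therefore ∬_D (10/(x^2 + y^2 + 1)) dA = log((312500000/1419857)^(2π)).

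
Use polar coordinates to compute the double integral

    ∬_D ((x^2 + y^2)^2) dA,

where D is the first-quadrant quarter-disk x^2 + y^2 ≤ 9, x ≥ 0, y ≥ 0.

The region D is 0 ≤ r ≤ 3, 0 ≤ θ ≤ π/2 in polar coordinates, where x = r cos(θ), y = r sin(θ), and dA = r dr dθ.

Under the substitution, the integrand becomes r^4, so

    ∬_D ((x^2 + y^2)^2) dA = ∫_{0}^{π/2} ∫_{0}^{3} (r^4) · r dr dθ.

Inner integral (in r): ∫_{0}^{3} (r^4) · r dr = 243/2.

Outer integral (in θ): ∫_{0}^{π/2} (243/2) dθ = 243π/4.

Therefore ∬_D ((x^2 + y^2)^2) dA = 243π/4.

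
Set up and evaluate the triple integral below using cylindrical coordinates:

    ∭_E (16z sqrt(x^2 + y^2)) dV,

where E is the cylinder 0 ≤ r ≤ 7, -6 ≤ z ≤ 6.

In cylindrical coordinates, x = r cos(θ), y = r sin(θ), z = z, and dV = r dr dθ dz.

The integrand becomes 16r z, so

    ∭_E (16z sqrt(x^2 + y^2)) dV = ∫_{0}^{2π} ∫_{0}^{7} ∫_{-6}^{6} (16r z) · r dz dr dθ.

Inner (z): 0.
Middle (r from 0 to 7): 0.
Outer (θ): 0.

Therefore the triple integral equals 0.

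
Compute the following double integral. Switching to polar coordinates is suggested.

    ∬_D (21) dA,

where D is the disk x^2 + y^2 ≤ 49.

The region D is 0 ≤ r ≤ 7, 0 ≤ θ ≤ 2π in polar coordinates, where x = r cos(θ), y = r sin(θ), and dA = r dr dθ.

Under the substitution, the integrand becomes 21, so

    ∬_D (21) dA = ∫_{0}^{2π} ∫_{0}^{7} (21) · r dr dθ.

Inner integral (in r): ∫_{0}^{7} (21) · r dr = 1029/2.

Outer integral (in θ): ∫_{0}^{2π} (1029/2) dθ = 1029π.

Therefore ∬_D (21) dA = 1029π.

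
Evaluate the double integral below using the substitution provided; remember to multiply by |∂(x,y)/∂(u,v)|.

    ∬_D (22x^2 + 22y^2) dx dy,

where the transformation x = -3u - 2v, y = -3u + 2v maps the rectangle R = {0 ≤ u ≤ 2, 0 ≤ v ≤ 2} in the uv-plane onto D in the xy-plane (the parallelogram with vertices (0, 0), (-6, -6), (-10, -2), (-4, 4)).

Compute the Jacobian determinant of (x, y) with respect to (u, v):

    ∂(x,y)/∂(u,v) = | -3  -2 | = (-3)(2) - (-2)(-3) = -12.
                   | -3  2 |

Its absolute value is |J| = 12 (the area scaling factor).

Substituting x = -3u - 2v, y = -3u + 2v into the integrand,

    22x^2 + 22y^2 → 396u^2 + 176v^2,

so the integral becomes

    ∬_R (396u^2 + 176v^2) · |J| du dv = ∫_0^2 ∫_0^2 (4752u^2 + 2112v^2) dv du.

Inner (v): 9504u^2 + 5632.
Outer (u): 36608.

Therefore ∬_D (22x^2 + 22y^2) dx dy = 36608.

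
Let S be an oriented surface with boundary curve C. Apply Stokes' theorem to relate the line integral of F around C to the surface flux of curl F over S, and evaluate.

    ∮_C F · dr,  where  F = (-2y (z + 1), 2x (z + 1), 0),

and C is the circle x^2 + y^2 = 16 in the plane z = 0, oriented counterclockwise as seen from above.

Let S be the flat disk x^2 + y^2 ≤ 16 in the plane z = 0, with upward unit normal n̂ = ẑ. By Stokes' theorem,

    ∮_C F · dr = ∬_S (∇ × F) · n̂ dS = ∬_D (curl F)_z dA,

where D is the disk x^2 + y^2 ≤ 16.

Compute the curl of F = (-2y (z + 1), 2x (z + 1), 0):
    (∇ × F)_x = ∂F_z/∂y - ∂F_y/∂z = -2x,
    (∇ × F)_y = ∂F_x/∂z - ∂F_z/∂x = -2y,
    (∇ × F)_z = ∂F_y/∂x - ∂F_x/∂y = 4z + 4.

On z = 0, (curl F)_z = 4.

Convert to polar (x = r cos θ, y = r sin θ, dA = r dr dθ); the integrand becomes 4, so

    ∬_D (curl F)_z dA = ∫_0^{2π} ∫_0^{4} (4) · r dr dθ.

Inner (r from 0 to 4): 32.
Outer (θ from 0 to 2π): 64π.

Therefore ∮_C F · dr = 64π.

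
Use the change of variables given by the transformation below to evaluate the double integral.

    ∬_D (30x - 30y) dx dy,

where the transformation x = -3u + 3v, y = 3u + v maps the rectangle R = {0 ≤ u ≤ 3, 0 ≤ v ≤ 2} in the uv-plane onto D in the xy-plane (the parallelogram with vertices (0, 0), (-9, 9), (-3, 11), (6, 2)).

Compute the Jacobian determinant of (x, y) with respect to (u, v):

    ∂(x,y)/∂(u,v) = | -3  3 | = (-3)(1) - (3)(3) = -12.
                   | 3  1 |

Its absolute value is |J| = 12 (the area scaling factor).

Substituting x = -3u + 3v, y = 3u + v into the integrand,

    30x - 30y → -180u + 60v,

so the integral becomes

    ∬_R (-180u + 60v) · |J| du dv = ∫_0^3 ∫_0^2 (-2160u + 720v) dv du.

Inner (v): 1440 - 4320u.
Outer (u): -15120.

Therefore ∬_D (30x - 30y) dx dy = -15120.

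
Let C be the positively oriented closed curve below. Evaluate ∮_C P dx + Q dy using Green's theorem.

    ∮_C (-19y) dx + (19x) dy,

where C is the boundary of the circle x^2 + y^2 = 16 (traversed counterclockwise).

Green's theorem converts the closed line integral into a double integral over the enclosed region D:

    ∮_C P dx + Q dy = ∬_D (∂Q/∂x - ∂P/∂y) dA.

Here P = -19y, Q = 19x, so

    ∂Q/∂x = 19,    ∂P/∂y = -19,
    ∂Q/∂x - ∂P/∂y = 38.

D is the region x^2 + y^2 ≤ 16. Evaluating the double integral:

In polar coordinates (x = r cos θ, y = r sin θ, dA = r dr dθ) the integrand becomes 38, so

    ∬_D (38) dA = ∫_0^{2π} ∫_0^{4} (38) · r dr dθ.

Inner (r from 0 to 4): 304.
Outer (θ from 0 to 2π): 608π.

Therefore ∮_C P dx + Q dy = 608π.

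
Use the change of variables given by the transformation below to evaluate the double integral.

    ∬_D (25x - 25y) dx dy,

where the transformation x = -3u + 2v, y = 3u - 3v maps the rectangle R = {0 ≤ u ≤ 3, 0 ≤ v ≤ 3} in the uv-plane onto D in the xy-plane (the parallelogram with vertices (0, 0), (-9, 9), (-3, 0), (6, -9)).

Compute the Jacobian determinant of (x, y) with respect to (u, v):

    ∂(x,y)/∂(u,v) = | -3  2 | = (-3)(-3) - (2)(3) = 3.
                   | 3  -3 |

Its absolute value is |J| = 3 (the area scaling factor).

Substituting x = -3u + 2v, y = 3u - 3v into the integrand,

    25x - 25y → -150u + 125v,

so the integral becomes

    ∬_R (-150u + 125v) · |J| du dv = ∫_0^3 ∫_0^3 (-450u + 375v) dv du.

Inner (v): 3375/2 - 1350u.
Outer (u): -2025/2.

Therefore ∬_D (25x - 25y) dx dy = -2025/2.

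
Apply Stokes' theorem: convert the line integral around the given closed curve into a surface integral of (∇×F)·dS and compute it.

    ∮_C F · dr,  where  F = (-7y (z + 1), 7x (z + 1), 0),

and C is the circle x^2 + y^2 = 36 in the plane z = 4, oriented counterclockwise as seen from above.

Let S be the flat disk x^2 + y^2 ≤ 36 in the plane z = 4, with upward unit normal n̂ = ẑ. By Stokes' theorem,

    ∮_C F · dr = ∬_S (∇ × F) · n̂ dS = ∬_D (curl F)_z dA,

where D is the disk x^2 + y^2 ≤ 36.

Compute the curl of F = (-7y (z + 1), 7x (z + 1), 0):
    (∇ × F)_x = ∂F_z/∂y - ∂F_y/∂z = -7x,
    (∇ × F)_y = ∂F_x/∂z - ∂F_z/∂x = -7y,
    (∇ × F)_z = ∂F_y/∂x - ∂F_x/∂y = 14z + 14.

On z = 4, (curl F)_z = 70.

Convert to polar (x = r cos θ, y = r sin θ, dA = r dr dθ); the integrand becomes 70, so

    ∬_D (curl F)_z dA = ∫_0^{2π} ∫_0^{6} (70) · r dr dθ.

Inner (r from 0 to 6): 1260.
Outer (θ from 0 to 2π): 2520π.

Therefore ∮_C F · dr = 2520π.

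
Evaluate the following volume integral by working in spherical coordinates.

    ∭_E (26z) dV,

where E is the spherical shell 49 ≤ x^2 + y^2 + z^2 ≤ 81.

In spherical coordinates, x = ρ sin(φ) cos(θ), y = ρ sin(φ) sin(θ), z = ρ cos(φ), and dV = ρ^2 sin(φ) dρ dφ dθ.

The integrand becomes 26ρ cos(φ), so

    ∭_E (26z) dV = ∫_{0}^{2π} ∫_{0}^{π} ∫_{7}^{9} (26ρ cos(φ)) · ρ^2 sin(φ) dρ dφ dθ.

Inner (ρ): 13520sin(2φ).
Middle (φ): 0.
Outer (θ): 0.

Therefore the triple integral equals 0.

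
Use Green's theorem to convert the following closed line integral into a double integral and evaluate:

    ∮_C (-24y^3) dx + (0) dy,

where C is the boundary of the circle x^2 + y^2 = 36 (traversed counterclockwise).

Green's theorem converts the closed line integral into a double integral over the enclosed region D:

    ∮_C P dx + Q dy = ∬_D (∂Q/∂x - ∂P/∂y) dA.

Here P = -24y^3, Q = 0, so

    ∂Q/∂x = 0,    ∂P/∂y = -72y^2,
    ∂Q/∂x - ∂P/∂y = 72y^2.

D is the region x^2 + y^2 ≤ 36. Evaluating the double integral:

In polar coordinates (x = r cos θ, y = r sin θ, dA = r dr dθ) the integrand becomes 72r^2sin(θ)^2, so

    ∬_D (72y^2) dA = ∫_0^{2π} ∫_0^{6} (72r^2sin(θ)^2) · r dr dθ.

Inner (r from 0 to 6): 23328sin(θ)^2.
Outer (θ from 0 to 2π): 23328π.

Therefore ∮_C P dx + Q dy = 23328π.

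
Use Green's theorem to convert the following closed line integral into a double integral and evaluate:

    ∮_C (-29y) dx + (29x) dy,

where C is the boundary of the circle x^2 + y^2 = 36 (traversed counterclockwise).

Green's theorem converts the closed line integral into a double integral over the enclosed region D:

    ∮_C P dx + Q dy = ∬_D (∂Q/∂x - ∂P/∂y) dA.

Here P = -29y, Q = 29x, so

    ∂Q/∂x = 29,    ∂P/∂y = -29,
    ∂Q/∂x - ∂P/∂y = 58.

D is the region x^2 + y^2 ≤ 36. Evaluating the double integral:

In polar coordinates (x = r cos θ, y = r sin θ, dA = r dr dθ) the integrand becomes 58, so

    ∬_D (58) dA = ∫_0^{2π} ∫_0^{6} (58) · r dr dθ.

Inner (r from 0 to 6): 1044.
Outer (θ from 0 to 2π): 2088π.

Therefore ∮_C P dx + Q dy = 2088π.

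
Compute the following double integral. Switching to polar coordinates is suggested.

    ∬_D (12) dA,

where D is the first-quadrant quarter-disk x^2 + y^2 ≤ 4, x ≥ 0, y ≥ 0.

The region D is 0 ≤ r ≤ 2, 0 ≤ θ ≤ π/2 in polar coordinates, where x = r cos(θ), y = r sin(θ), and dA = r dr dθ.

Under the substitution, the integrand becomes 12, so

    ∬_D (12) dA = ∫_{0}^{π/2} ∫_{0}^{2} (12) · r dr dθ.

Inner integral (in r): ∫_{0}^{2} (12) · r dr = 24.

Outer integral (in θ): ∫_{0}^{π/2} (24) dθ = 12π.

Therefore ∬_D (12) dA = 12π.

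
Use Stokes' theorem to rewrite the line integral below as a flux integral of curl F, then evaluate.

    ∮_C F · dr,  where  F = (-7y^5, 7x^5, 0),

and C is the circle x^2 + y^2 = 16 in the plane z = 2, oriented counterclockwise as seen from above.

Let S be the flat disk x^2 + y^2 ≤ 16 in the plane z = 2, with upward unit normal n̂ = ẑ. By Stokes' theorem,

    ∮_C F · dr = ∬_S (∇ × F) · n̂ dS = ∬_D (curl F)_z dA,

where D is the disk x^2 + y^2 ≤ 16.

Compute the curl of F = (-7y^5, 7x^5, 0):
    (∇ × F)_x = ∂F_z/∂y - ∂F_y/∂z = 0,
    (∇ × F)_y = ∂F_x/∂z - ∂F_z/∂x = 0,
    (∇ × F)_z = ∂F_y/∂x - ∂F_x/∂y = 35x^4 + 35y^4.

On z = 2, (curl F)_z = 35x^4 + 35y^4.

Convert to polar (x = r cos θ, y = r sin θ, dA = r dr dθ); the integrand becomes 35r^4(sin(θ)^4 + cos(θ)^4), so

    ∬_D (curl F)_z dA = ∫_0^{2π} ∫_0^{4} (35r^4(sin(θ)^4 + cos(θ)^4)) · r dr dθ.

Inner (r from 0 to 4): 71680sin(θ)^4/3 + 71680cos(θ)^4/3.
Outer (θ from 0 to 2π): 35840π.

Therefore ∮_C F · dr = 35840π.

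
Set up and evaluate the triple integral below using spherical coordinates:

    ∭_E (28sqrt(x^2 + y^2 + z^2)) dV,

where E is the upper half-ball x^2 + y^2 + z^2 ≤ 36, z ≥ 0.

In spherical coordinates, x = ρ sin(φ) cos(θ), y = ρ sin(φ) sin(θ), z = ρ cos(φ), and dV = ρ^2 sin(φ) dρ dφ dθ.

The integrand becomes 28ρ, so

    ∭_E (28sqrt(x^2 + y^2 + z^2)) dV = ∫_{0}^{2π} ∫_{0}^{π/2} ∫_{0}^{6} (28ρ) · ρ^2 sin(φ) dρ dφ dθ.

Inner (ρ): 9072sin(φ).
Middle (φ): 9072.
Outer (θ): 18144π.

Therefore the triple integral equals 18144π.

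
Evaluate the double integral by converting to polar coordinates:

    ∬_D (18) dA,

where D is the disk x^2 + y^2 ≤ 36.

The region D is 0 ≤ r ≤ 6, 0 ≤ θ ≤ 2π in polar coordinates, where x = r cos(θ), y = r sin(θ), and dA = r dr dθ.

Under the substitution, the integrand becomes 18, so

    ∬_D (18) dA = ∫_{0}^{2π} ∫_{0}^{6} (18) · r dr dθ.

Inner integral (in r): ∫_{0}^{6} (18) · r dr = 324.

Outer integral (in θ): ∫_{0}^{2π} (324) dθ = 648π.

Therefore ∬_D (18) dA = 648π.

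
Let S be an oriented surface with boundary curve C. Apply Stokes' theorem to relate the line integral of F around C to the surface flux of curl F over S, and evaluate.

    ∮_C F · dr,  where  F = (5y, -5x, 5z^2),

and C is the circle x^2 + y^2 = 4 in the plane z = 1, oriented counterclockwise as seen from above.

Let S be the flat disk x^2 + y^2 ≤ 4 in the plane z = 1, with upward unit normal n̂ = ẑ. By Stokes' theorem,

    ∮_C F · dr = ∬_S (∇ × F) · n̂ dS = ∬_D (curl F)_z dA,

where D is the disk x^2 + y^2 ≤ 4.

Compute the curl of F = (5y, -5x, 5z^2):
    (∇ × F)_x = ∂F_z/∂y - ∂F_y/∂z = 0,
    (∇ × F)_y = ∂F_x/∂z - ∂F_z/∂x = 0,
    (∇ × F)_z = ∂F_y/∂x - ∂F_x/∂y = -10.

On z = 1, (curl F)_z = -10.

Convert to polar (x = r cos θ, y = r sin θ, dA = r dr dθ); the integrand becomes -10, so

    ∬_D (curl F)_z dA = ∫_0^{2π} ∫_0^{2} (-10) · r dr dθ.

Inner (r from 0 to 2): -20.
Outer (θ from 0 to 2π): -40π.

Therefore ∮_C F · dr = -40π.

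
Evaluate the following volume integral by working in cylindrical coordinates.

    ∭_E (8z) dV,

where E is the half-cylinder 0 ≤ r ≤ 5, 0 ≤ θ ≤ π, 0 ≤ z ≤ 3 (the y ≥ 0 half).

In cylindrical coordinates, x = r cos(θ), y = r sin(θ), z = z, and dV = r dr dθ dz.

The integrand becomes 8z, so

    ∭_E (8z) dV = ∫_{0}^{π} ∫_{0}^{5} ∫_{0}^{3} (8z) · r dz dr dθ.

Inner (z): 36r.
Middle (r from 0 to 5): 450.
Outer (θ): 450π.

Therefore the triple integral equals 450π.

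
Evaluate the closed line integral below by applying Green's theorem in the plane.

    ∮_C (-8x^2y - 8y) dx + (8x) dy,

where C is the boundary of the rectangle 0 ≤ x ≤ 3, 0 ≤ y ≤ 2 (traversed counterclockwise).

Green's theorem converts the closed line integral into a double integral over the enclosed region D:

    ∮_C P dx + Q dy = ∬_D (∂Q/∂x - ∂P/∂y) dA.

Here P = -8x^2y - 8y, Q = 8x, so

    ∂Q/∂x = 8,    ∂P/∂y = -8x^2 - 8,
    ∂Q/∂x - ∂P/∂y = 8x^2 + 16.

D is the region 0 ≤ x ≤ 3, 0 ≤ y ≤ 2. Evaluating the double integral:

    ∬_D (8x^2 + 16) dA = ∫_0^{3} ∫_0^{2} (8x^2 + 16) dy dx.

Inner (y from 0 to 2): 16x^2 + 32.
Outer (x from 0 to 3): 240.

Therefore ∮_C P dx + Q dy = 240.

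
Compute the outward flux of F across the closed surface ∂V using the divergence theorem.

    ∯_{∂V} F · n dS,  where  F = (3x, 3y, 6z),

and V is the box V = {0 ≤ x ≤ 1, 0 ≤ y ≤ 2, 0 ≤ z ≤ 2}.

By the divergence theorem,

    ∯_{∂V} F · n dS = ∭_V (∇ · F) dV.

Compute the divergence:
    ∇ · F = ∂F_x/∂x + ∂F_y/∂y + ∂F_z/∂z = 3 + 3 + 6 = 12.

V is a rectangular box, so dV = dx dy dz with 0 ≤ x ≤ 1, 0 ≤ y ≤ 2, 0 ≤ z ≤ 2.

Integrate (12) over V as an iterated integral:

    ∭_V (∇·F) dV = ∫_0^{1} ∫_0^{2} ∫_0^{2} (12) dz dy dx.

Inner (z from 0 to 2): 24.
Middle (y from 0 to 2): 48.
Outer (x from 0 to 1): 48.

Therefore ∯_{∂V} F · n dS = 48.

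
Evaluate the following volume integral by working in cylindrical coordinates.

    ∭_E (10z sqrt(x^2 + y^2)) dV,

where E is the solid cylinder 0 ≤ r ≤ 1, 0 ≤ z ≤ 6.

In cylindrical coordinates, x = r cos(θ), y = r sin(θ), z = z, and dV = r dr dθ dz.

The integrand becomes 10r z, so

    ∭_E (10z sqrt(x^2 + y^2)) dV = ∫_{0}^{2π} ∫_{0}^{1} ∫_{0}^{6} (10r z) · r dz dr dθ.

Inner (z): 180r^2.
Middle (r from 0 to 1): 60.
Outer (θ): 120π.

Therefore the triple integral equals 120π.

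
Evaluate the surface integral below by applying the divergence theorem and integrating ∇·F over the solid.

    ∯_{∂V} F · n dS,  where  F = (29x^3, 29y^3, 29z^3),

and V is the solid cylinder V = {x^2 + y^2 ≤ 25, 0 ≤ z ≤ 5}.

By the divergence theorem,

    ∯_{∂V} F · n dS = ∭_V (∇ · F) dV.

Compute the divergence:
    ∇ · F = ∂F_x/∂x + ∂F_y/∂y + ∂F_z/∂z = 87x^2 + 87y^2 + 87z^2.

In cylindrical coordinates, x = r cos(θ), y = r sin(θ), z = z, dV = r dr dθ dz, with 0 ≤ r ≤ 5, 0 ≤ θ ≤ 2π, 0 ≤ z ≤ 5.

The integrand, after substitution and multiplying by the volume element, becomes (87r^2 + 87z^2) · r, so

    ∭_V (∇·F) dV = ∫_0^{2π} ∫_0^{5} ∫_0^{5} (87r^2 + 87z^2) · r dz dr dθ.

Inner (z from 0 to 5): 435r^3 + 3625r.
Middle (r from 0 to 5): 453125/4.
Outer (θ from 0 to 2π): 453125π/2.

Therefore ∯_{∂V} F · n dS = 453125π/2.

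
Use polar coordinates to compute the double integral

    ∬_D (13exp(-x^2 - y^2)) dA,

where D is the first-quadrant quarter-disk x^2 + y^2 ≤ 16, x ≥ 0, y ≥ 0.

The region D is 0 ≤ r ≤ 4, 0 ≤ θ ≤ π/2 in polar coordinates, where x = r cos(θ), y = r sin(θ), and dA = r dr dθ.

Under the substitution, the integrand becomes 13exp(-r^2), so

    ∬_D (13exp(-x^2 - y^2)) dA = ∫_{0}^{π/2} ∫_{0}^{4} (13exp(-r^2)) · r dr dθ.

Inner integral (in r): ∫_{0}^{4} (13exp(-r^2)) · r dr = 13/2 - 13exp(-16)/2.

Outer integral (in θ): ∫_{0}^{π/2} (13/2 - 13exp(-16)/2) dθ = -13π (1 - exp(16))exp(-16)/4.

Therefore ∬_D (13exp(-x^2 - y^2)) dA = -13π (1 - exp(16))exp(-16)/4.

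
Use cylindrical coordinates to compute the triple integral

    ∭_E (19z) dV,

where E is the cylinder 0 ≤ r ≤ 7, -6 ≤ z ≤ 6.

In cylindrical coordinates, x = r cos(θ), y = r sin(θ), z = z, and dV = r dr dθ dz.

The integrand becomes 19z, so

    ∭_E (19z) dV = ∫_{0}^{2π} ∫_{0}^{7} ∫_{-6}^{6} (19z) · r dz dr dθ.

Inner (z): 0.
Middle (r from 0 to 7): 0.
Outer (θ): 0.

Therefore the triple integral equals 0.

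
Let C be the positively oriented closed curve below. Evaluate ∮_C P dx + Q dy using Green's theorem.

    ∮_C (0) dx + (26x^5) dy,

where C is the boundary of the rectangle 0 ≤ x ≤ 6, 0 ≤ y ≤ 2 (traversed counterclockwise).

Green's theorem converts the closed line integral into a double integral over the enclosed region D:

    ∮_C P dx + Q dy = ∬_D (∂Q/∂x - ∂P/∂y) dA.

Here P = 0, Q = 26x^5, so

    ∂Q/∂x = 130x^4,    ∂P/∂y = 0,
    ∂Q/∂x - ∂P/∂y = 130x^4.

D is the region 0 ≤ x ≤ 6, 0 ≤ y ≤ 2. Evaluating the double integral:

    ∬_D (130x^4) dA = ∫_0^{6} ∫_0^{2} (130x^4) dy dx.

Inner (y from 0 to 2): 260x^4.
Outer (x from 0 to 6): 404352.

Therefore ∮_C P dx + Q dy = 404352.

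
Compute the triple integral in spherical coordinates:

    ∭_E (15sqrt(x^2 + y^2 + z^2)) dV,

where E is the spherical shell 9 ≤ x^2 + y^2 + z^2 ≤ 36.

In spherical coordinates, x = ρ sin(φ) cos(θ), y = ρ sin(φ) sin(θ), z = ρ cos(φ), and dV = ρ^2 sin(φ) dρ dφ dθ.

The integrand becomes 15ρ, so

    ∭_E (15sqrt(x^2 + y^2 + z^2)) dV = ∫_{0}^{2π} ∫_{0}^{π} ∫_{3}^{6} (15ρ) · ρ^2 sin(φ) dρ dφ dθ.

Inner (ρ): 18225sin(φ)/4.
Middle (φ): 18225/2.
Outer (θ): 18225π.

Therefore the triple integral equals 18225π.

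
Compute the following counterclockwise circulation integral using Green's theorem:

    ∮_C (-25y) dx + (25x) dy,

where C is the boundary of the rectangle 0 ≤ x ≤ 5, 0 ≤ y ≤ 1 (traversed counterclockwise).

Green's theorem converts the closed line integral into a double integral over the enclosed region D:

    ∮_C P dx + Q dy = ∬_D (∂Q/∂x - ∂P/∂y) dA.

Here P = -25y, Q = 25x, so

    ∂Q/∂x = 25,    ∂P/∂y = -25,
    ∂Q/∂x - ∂P/∂y = 50.

D is the region 0 ≤ x ≤ 5, 0 ≤ y ≤ 1. Evaluating the double integral:

    ∬_D (50) dA = ∫_0^{5} ∫_0^{1} (50) dy dx.

Inner (y from 0 to 1): 50.
Outer (x from 0 to 5): 250.

Therefore ∮_C P dx + Q dy = 250.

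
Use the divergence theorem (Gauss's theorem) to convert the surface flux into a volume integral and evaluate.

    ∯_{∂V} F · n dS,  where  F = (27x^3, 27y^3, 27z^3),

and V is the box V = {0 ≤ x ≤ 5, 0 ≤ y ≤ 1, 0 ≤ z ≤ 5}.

By the divergence theorem,

    ∯_{∂V} F · n dS = ∭_V (∇ · F) dV.

Compute the divergence:
    ∇ · F = ∂F_x/∂x + ∂F_y/∂y + ∂F_z/∂z = 81x^2 + 81y^2 + 81z^2.

V is a rectangular box, so dV = dx dy dz with 0 ≤ x ≤ 5, 0 ≤ y ≤ 1, 0 ≤ z ≤ 5.

Integrate (81x^2 + 81y^2 + 81z^2) over V as an iterated integral:

    ∭_V (∇·F) dV = ∫_0^{5} ∫_0^{1} ∫_0^{5} (81x^2 + 81y^2 + 81z^2) dz dy dx.

Inner (z from 0 to 5): 405x^2 + 405y^2 + 3375.
Middle (y from 0 to 1): 405x^2 + 3510.
Outer (x from 0 to 5): 34425.

Therefore ∯_{∂V} F · n dS = 34425.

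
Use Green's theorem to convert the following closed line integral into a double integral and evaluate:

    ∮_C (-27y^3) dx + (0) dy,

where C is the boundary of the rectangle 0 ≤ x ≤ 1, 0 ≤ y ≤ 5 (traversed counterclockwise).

Green's theorem converts the closed line integral into a double integral over the enclosed region D:

    ∮_C P dx + Q dy = ∬_D (∂Q/∂x - ∂P/∂y) dA.

Here P = -27y^3, Q = 0, so

    ∂Q/∂x = 0,    ∂P/∂y = -81y^2,
    ∂Q/∂x - ∂P/∂y = 81y^2.

D is the region 0 ≤ x ≤ 1, 0 ≤ y ≤ 5. Evaluating the double integral:

    ∬_D (81y^2) dA = ∫_0^{1} ∫_0^{5} (81y^2) dy dx.

Inner (y from 0 to 5): 3375.
Outer (x from 0 to 1): 3375.

Therefore ∮_C P dx + Q dy = 3375.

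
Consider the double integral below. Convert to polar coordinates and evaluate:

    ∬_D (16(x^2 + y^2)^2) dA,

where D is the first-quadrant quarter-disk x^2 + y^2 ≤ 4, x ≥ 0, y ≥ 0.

The region D is 0 ≤ r ≤ 2, 0 ≤ θ ≤ π/2 in polar coordinates, where x = r cos(θ), y = r sin(θ), and dA = r dr dθ.

Under the substitution, the integrand becomes 16r^4, so

    ∬_D (16(x^2 + y^2)^2) dA = ∫_{0}^{π/2} ∫_{0}^{2} (16r^4) · r dr dθ.

Inner integral (in r): ∫_{0}^{2} (16r^4) · r dr = 512/3.

Outer integral (in θ): ∫_{0}^{π/2} (512/3) dθ = 256π/3.

Therefore ∬_D (16(x^2 + y^2)^2) dA = 256π/3.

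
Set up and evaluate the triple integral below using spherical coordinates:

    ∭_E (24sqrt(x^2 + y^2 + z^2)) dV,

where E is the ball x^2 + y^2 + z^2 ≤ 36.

In spherical coordinates, x = ρ sin(φ) cos(θ), y = ρ sin(φ) sin(θ), z = ρ cos(φ), and dV = ρ^2 sin(φ) dρ dφ dθ.

The integrand becomes 24ρ, so

    ∭_E (24sqrt(x^2 + y^2 + z^2)) dV = ∫_{0}^{2π} ∫_{0}^{π} ∫_{0}^{6} (24ρ) · ρ^2 sin(φ) dρ dφ dθ.

Inner (ρ): 7776sin(φ).
Middle (φ): 15552.
Outer (θ): 31104π.

Therefore the triple integral equals 31104π.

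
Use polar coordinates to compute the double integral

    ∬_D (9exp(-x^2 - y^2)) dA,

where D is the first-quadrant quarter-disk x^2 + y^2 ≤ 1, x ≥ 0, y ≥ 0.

The region D is 0 ≤ r ≤ 1, 0 ≤ θ ≤ π/2 in polar coordinates, where x = r cos(θ), y = r sin(θ), and dA = r dr dθ.

Under the substitution, the integrand becomes 9exp(-r^2), so

    ∬_D (9exp(-x^2 - y^2)) dA = ∫_{0}^{π/2} ∫_{0}^{1} (9exp(-r^2)) · r dr dθ.

Inner integral (in r): ∫_{0}^{1} (9exp(-r^2)) · r dr = 9/2 - 9exp(-1)/2.

Outer integral (in θ): ∫_{0}^{π/2} (9/2 - 9exp(-1)/2) dθ = -9π (1 - e)exp(-1)/4.

Therefore ∬_D (9exp(-x^2 - y^2)) dA = -9π (1 - e)exp(-1)/4.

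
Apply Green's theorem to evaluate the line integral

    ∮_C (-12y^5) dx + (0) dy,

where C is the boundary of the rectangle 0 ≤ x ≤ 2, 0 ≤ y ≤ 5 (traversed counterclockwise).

Green's theorem converts the closed line integral into a double integral over the enclosed region D:

    ∮_C P dx + Q dy = ∬_D (∂Q/∂x - ∂P/∂y) dA.

Here P = -12y^5, Q = 0, so

    ∂Q/∂x = 0,    ∂P/∂y = -60y^4,
    ∂Q/∂x - ∂P/∂y = 60y^4.

D is the region 0 ≤ x ≤ 2, 0 ≤ y ≤ 5. Evaluating the double integral:

    ∬_D (60y^4) dA = ∫_0^{2} ∫_0^{5} (60y^4) dy dx.

Inner (y from 0 to 5): 37500.
Outer (x from 0 to 2): 75000.

Therefore ∮_C P dx + Q dy = 75000.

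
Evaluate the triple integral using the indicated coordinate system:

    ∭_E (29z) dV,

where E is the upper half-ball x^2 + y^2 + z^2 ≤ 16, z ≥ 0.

In spherical coordinates, x = ρ sin(φ) cos(θ), y = ρ sin(φ) sin(θ), z = ρ cos(φ), and dV = ρ^2 sin(φ) dρ dφ dθ.

The integrand becomes 29ρ cos(φ), so

    ∭_E (29z) dV = ∫_{0}^{2π} ∫_{0}^{π/2} ∫_{0}^{4} (29ρ cos(φ)) · ρ^2 sin(φ) dρ dφ dθ.

Inner (ρ): 928sin(2φ).
Middle (φ): 928.
Outer (θ): 1856π.

Therefore the triple integral equals 1856π.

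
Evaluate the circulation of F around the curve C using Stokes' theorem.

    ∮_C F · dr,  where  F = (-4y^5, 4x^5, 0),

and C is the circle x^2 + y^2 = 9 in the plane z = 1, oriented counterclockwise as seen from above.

Let S be the flat disk x^2 + y^2 ≤ 9 in the plane z = 1, with upward unit normal n̂ = ẑ. By Stokes' theorem,

    ∮_C F · dr = ∬_S (∇ × F) · n̂ dS = ∬_D (curl F)_z dA,

where D is the disk x^2 + y^2 ≤ 9.

Compute the curl of F = (-4y^5, 4x^5, 0):
    (∇ × F)_x = ∂F_z/∂y - ∂F_y/∂z = 0,
    (∇ × F)_y = ∂F_x/∂z - ∂F_z/∂x = 0,
    (∇ × F)_z = ∂F_y/∂x - ∂F_x/∂y = 20x^4 + 20y^4.

On z = 1, (curl F)_z = 20x^4 + 20y^4.

Convert to polar (x = r cos θ, y = r sin θ, dA = r dr dθ); the integrand becomes 20r^4(sin(θ)^4 + cos(θ)^4), so

    ∬_D (curl F)_z dA = ∫_0^{2π} ∫_0^{3} (20r^4(sin(θ)^4 + cos(θ)^4)) · r dr dθ.

Inner (r from 0 to 3): 2430sin(θ)^4 + 2430cos(θ)^4.
Outer (θ from 0 to 2π): 3645π.

Therefore ∮_C F · dr = 3645π.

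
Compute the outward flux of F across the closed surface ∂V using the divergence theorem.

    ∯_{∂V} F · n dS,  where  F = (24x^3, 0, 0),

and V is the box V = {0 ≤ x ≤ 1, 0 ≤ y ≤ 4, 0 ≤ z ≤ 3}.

By the divergence theorem,

    ∯_{∂V} F · n dS = ∭_V (∇ · F) dV.

Compute the divergence:
    ∇ · F = ∂F_x/∂x + ∂F_y/∂y + ∂F_z/∂z = 72x^2 + 0 + 0 = 72x^2.

V is a rectangular box, so dV = dx dy dz with 0 ≤ x ≤ 1, 0 ≤ y ≤ 4, 0 ≤ z ≤ 3.

Integrate (72x^2) over V as an iterated integral:

    ∭_V (∇·F) dV = ∫_0^{1} ∫_0^{4} ∫_0^{3} (72x^2) dz dy dx.

Inner (z from 0 to 3): 216x^2.
Middle (y from 0 to 4): 864x^2.
Outer (x from 0 to 1): 288.

Therefore ∯_{∂V} F · n dS = 288.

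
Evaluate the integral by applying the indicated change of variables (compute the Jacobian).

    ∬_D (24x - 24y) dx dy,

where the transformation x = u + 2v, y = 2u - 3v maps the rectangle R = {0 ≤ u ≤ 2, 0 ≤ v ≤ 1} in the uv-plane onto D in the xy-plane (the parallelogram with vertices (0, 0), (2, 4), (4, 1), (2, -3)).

Compute the Jacobian determinant of (x, y) with respect to (u, v):

    ∂(x,y)/∂(u,v) = | 1  2 | = (1)(-3) - (2)(2) = -7.
                   | 2  -3 |

Its absolute value is |J| = 7 (the area scaling factor).

Substituting x = u + 2v, y = 2u - 3v into the integrand,

    24x - 24y → -24u + 120v,

so the integral becomes

    ∬_R (-24u + 120v) · |J| du dv = ∫_0^2 ∫_0^1 (-168u + 840v) dv du.

Inner (v): 420 - 168u.
Outer (u): 504.

Therefore ∬_D (24x - 24y) dx dy = 504.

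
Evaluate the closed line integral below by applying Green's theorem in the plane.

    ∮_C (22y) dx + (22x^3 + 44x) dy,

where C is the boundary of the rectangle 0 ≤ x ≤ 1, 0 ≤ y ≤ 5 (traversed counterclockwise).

Green's theorem converts the closed line integral into a double integral over the enclosed region D:

    ∮_C P dx + Q dy = ∬_D (∂Q/∂x - ∂P/∂y) dA.

Here P = 22y, Q = 22x^3 + 44x, so

    ∂Q/∂x = 66x^2 + 44,    ∂P/∂y = 22,
    ∂Q/∂x - ∂P/∂y = 66x^2 + 22.

D is the region 0 ≤ x ≤ 1, 0 ≤ y ≤ 5. Evaluating the double integral:

    ∬_D (66x^2 + 22) dA = ∫_0^{1} ∫_0^{5} (66x^2 + 22) dy dx.

Inner (y from 0 to 5): 330x^2 + 110.
Outer (x from 0 to 1): 220.

Therefore ∮_C P dx + Q dy = 220.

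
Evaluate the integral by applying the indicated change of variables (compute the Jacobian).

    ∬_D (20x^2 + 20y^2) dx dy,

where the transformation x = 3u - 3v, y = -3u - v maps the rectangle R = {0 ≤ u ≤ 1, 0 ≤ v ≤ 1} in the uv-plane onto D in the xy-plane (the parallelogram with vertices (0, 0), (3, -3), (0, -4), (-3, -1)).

Compute the Jacobian determinant of (x, y) with respect to (u, v):

    ∂(x,y)/∂(u,v) = | 3  -3 | = (3)(-1) - (-3)(-3) = -12.
                   | -3  -1 |

Its absolute value is |J| = 12 (the area scaling factor).

Substituting x = 3u - 3v, y = -3u - v into the integrand,

    20x^2 + 20y^2 → 360u^2 - 240u v + 200v^2,

so the integral becomes

    ∬_R (360u^2 - 240u v + 200v^2) · |J| du dv = ∫_0^1 ∫_0^1 (4320u^2 - 2880u v + 2400v^2) dv du.

Inner (v): 4320u^2 - 1440u + 800.
Outer (u): 1520.

Therefore ∬_D (20x^2 + 20y^2) dx dy = 1520.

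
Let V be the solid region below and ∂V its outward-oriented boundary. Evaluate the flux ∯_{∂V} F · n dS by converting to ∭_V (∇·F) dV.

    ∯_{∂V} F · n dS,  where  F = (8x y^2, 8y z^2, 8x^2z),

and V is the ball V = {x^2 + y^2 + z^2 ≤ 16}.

By the divergence theorem,

    ∯_{∂V} F · n dS = ∭_V (∇ · F) dV.

Compute the divergence:
    ∇ · F = ∂F_x/∂x + ∂F_y/∂y + ∂F_z/∂z = 8y^2 + 8z^2 + 8x^2 = 8x^2 + 8y^2 + 8z^2.

In spherical coordinates, x = ρ sin(φ) cos(θ), y = ρ sin(φ) sin(θ), z = ρ cos(φ), dV = ρ^2 sin(φ) dρ dφ dθ, with 0 ≤ ρ ≤ 4, 0 ≤ φ ≤ π, 0 ≤ θ ≤ 2π.

The integrand, after substitution and multiplying by the volume element, becomes (8ρ^2) · ρ^2 sin(φ), so

    ∭_V (∇·F) dV = ∫_0^{2π} ∫_0^{π} ∫_0^{4} (8ρ^2) · ρ^2 sin(φ) dρ dφ dθ.

Inner (ρ from 0 to 4): 8192sin(φ)/5.
Middle (φ from 0 to π): 16384/5.
Outer (θ from 0 to 2π): 32768π/5.

Therefore ∯_{∂V} F · n dS = 32768π/5.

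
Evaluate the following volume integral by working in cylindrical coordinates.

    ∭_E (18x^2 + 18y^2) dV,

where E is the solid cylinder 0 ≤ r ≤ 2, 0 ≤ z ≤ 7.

In cylindrical coordinates, x = r cos(θ), y = r sin(θ), z = z, and dV = r dr dθ dz.

The integrand becomes 18r^2, so

    ∭_E (18x^2 + 18y^2) dV = ∫_{0}^{2π} ∫_{0}^{2} ∫_{0}^{7} (18r^2) · r dz dr dθ.

Inner (z): 126r^3.
Middle (r from 0 to 2): 504.
Outer (θ): 1008π.

Therefore the triple integral equals 1008π.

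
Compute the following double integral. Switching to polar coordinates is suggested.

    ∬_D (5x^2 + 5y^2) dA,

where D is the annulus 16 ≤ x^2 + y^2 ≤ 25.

The region D is 4 ≤ r ≤ 5, 0 ≤ θ ≤ 2π in polar coordinates, where x = r cos(θ), y = r sin(θ), and dA = r dr dθ.

Under the substitution, the integrand becomes 5r^2, so

    ∬_D (5x^2 + 5y^2) dA = ∫_{0}^{2π} ∫_{4}^{5} (5r^2) · r dr dθ.

Inner integral (in r): ∫_{4}^{5} (5r^2) · r dr = 1845/4.

Outer integral (in θ): ∫_{0}^{2π} (1845/4) dθ = 1845π/2.

Therefore ∬_D (5x^2 + 5y^2) dA = 1845π/2.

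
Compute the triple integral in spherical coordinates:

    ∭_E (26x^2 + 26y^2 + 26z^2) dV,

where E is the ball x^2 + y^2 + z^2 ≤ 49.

In spherical coordinates, x = ρ sin(φ) cos(θ), y = ρ sin(φ) sin(θ), z = ρ cos(φ), and dV = ρ^2 sin(φ) dρ dφ dθ.

The integrand becomes 26ρ^2, so

    ∭_E (26x^2 + 26y^2 + 26z^2) dV = ∫_{0}^{2π} ∫_{0}^{π} ∫_{0}^{7} (26ρ^2) · ρ^2 sin(φ) dρ dφ dθ.

Inner (ρ): 436982sin(φ)/5.
Middle (φ): 873964/5.
Outer (θ): 1747928π/5.

Therefore the triple integral equals 1747928π/5.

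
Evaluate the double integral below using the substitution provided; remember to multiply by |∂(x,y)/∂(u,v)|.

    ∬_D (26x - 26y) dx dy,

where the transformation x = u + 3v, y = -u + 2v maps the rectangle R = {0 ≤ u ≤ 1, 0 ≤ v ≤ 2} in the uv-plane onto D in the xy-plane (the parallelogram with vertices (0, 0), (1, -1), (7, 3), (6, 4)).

Compute the Jacobian determinant of (x, y) with respect to (u, v):

    ∂(x,y)/∂(u,v) = | 1  3 | = (1)(2) - (3)(-1) = 5.
                   | -1  2 |

Its absolute value is |J| = 5 (the area scaling factor).

Substituting x = u + 3v, y = -u + 2v into the integrand,

    26x - 26y → 52u + 26v,

so the integral becomes

    ∬_R (52u + 26v) · |J| du dv = ∫_0^1 ∫_0^2 (260u + 130v) dv du.

Inner (v): 520u + 260.
Outer (u): 520.

Therefore ∬_D (26x - 26y) dx dy = 520.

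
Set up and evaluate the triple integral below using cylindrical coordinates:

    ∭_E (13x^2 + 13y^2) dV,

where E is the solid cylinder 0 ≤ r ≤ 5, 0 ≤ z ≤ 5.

In cylindrical coordinates, x = r cos(θ), y = r sin(θ), z = z, and dV = r dr dθ dz.

The integrand becomes 13r^2, so

    ∭_E (13x^2 + 13y^2) dV = ∫_{0}^{2π} ∫_{0}^{5} ∫_{0}^{5} (13r^2) · r dz dr dθ.

Inner (z): 65r^3.
Middle (r from 0 to 5): 40625/4.
Outer (θ): 40625π/2.

Therefore the triple integral equals 40625π/2.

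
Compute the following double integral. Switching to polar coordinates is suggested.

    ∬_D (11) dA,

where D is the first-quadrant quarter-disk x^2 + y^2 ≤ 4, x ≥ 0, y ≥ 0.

The region D is 0 ≤ r ≤ 2, 0 ≤ θ ≤ π/2 in polar coordinates, where x = r cos(θ), y = r sin(θ), and dA = r dr dθ.

Under the substitution, the integrand becomes 11, so

    ∬_D (11) dA = ∫_{0}^{π/2} ∫_{0}^{2} (11) · r dr dθ.

Inner integral (in r): ∫_{0}^{2} (11) · r dr = 22.

Outer integral (in θ): ∫_{0}^{π/2} (22) dθ = 11π.

Therefore ∬_D (11) dA = 11π.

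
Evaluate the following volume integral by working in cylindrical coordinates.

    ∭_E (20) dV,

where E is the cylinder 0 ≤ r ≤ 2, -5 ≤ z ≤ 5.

In cylindrical coordinates, x = r cos(θ), y = r sin(θ), z = z, and dV = r dr dθ dz.

The integrand becomes 20, so

    ∭_E (20) dV = ∫_{0}^{2π} ∫_{0}^{2} ∫_{-5}^{5} (20) · r dz dr dθ.

Inner (z): 200r.
Middle (r from 0 to 2): 400.
Outer (θ): 800π.

Therefore the triple integral equals 800π.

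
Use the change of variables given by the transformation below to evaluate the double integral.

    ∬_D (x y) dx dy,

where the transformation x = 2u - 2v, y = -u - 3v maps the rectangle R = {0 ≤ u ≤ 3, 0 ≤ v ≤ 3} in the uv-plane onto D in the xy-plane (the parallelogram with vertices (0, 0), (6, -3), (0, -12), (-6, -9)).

Compute the Jacobian determinant of (x, y) with respect to (u, v):

    ∂(x,y)/∂(u,v) = | 2  -2 | = (2)(-3) - (-2)(-1) = -8.
                   | -1  -3 |

Its absolute value is |J| = 8 (the area scaling factor).

Substituting x = 2u - 2v, y = -u - 3v into the integrand,

    x y → -2u^2 - 4u v + 6v^2,

so the integral becomes

    ∬_R (-2u^2 - 4u v + 6v^2) · |J| du dv = ∫_0^3 ∫_0^3 (-16u^2 - 32u v + 48v^2) dv du.

Inner (v): -48u^2 - 144u + 432.
Outer (u): 216.

Therefore ∬_D (x y) dx dy = 216.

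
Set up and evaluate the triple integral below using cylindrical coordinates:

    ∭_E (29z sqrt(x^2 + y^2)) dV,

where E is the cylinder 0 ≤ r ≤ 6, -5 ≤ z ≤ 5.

In cylindrical coordinates, x = r cos(θ), y = r sin(θ), z = z, and dV = r dr dθ dz.

The integrand becomes 29r z, so

    ∭_E (29z sqrt(x^2 + y^2)) dV = ∫_{0}^{2π} ∫_{0}^{6} ∫_{-5}^{5} (29r z) · r dz dr dθ.

Inner (z): 0.
Middle (r from 0 to 6): 0.
Outer (θ): 0.

Therefore the triple integral equals 0.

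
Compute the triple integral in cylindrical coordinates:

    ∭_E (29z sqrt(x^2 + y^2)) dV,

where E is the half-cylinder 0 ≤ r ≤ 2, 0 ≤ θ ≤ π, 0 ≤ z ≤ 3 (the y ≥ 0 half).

In cylindrical coordinates, x = r cos(θ), y = r sin(θ), z = z, and dV = r dr dθ dz.

The integrand becomes 29r z, so

    ∭_E (29z sqrt(x^2 + y^2)) dV = ∫_{0}^{π} ∫_{0}^{2} ∫_{0}^{3} (29r z) · r dz dr dθ.

Inner (z): 261r^2/2.
Middle (r from 0 to 2): 348.
Outer (θ): 348π.

Therefore the triple integral equals 348π.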